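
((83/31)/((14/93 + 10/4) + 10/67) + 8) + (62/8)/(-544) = 678905323/75922816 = 8.94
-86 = -86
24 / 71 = 0.34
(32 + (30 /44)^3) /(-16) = -344111 /170368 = -2.02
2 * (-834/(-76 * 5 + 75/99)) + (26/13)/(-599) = 4.39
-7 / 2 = -3.50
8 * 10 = 80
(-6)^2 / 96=3 / 8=0.38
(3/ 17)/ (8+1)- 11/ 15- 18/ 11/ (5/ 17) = -17608/ 2805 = -6.28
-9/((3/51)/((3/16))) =-459/16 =-28.69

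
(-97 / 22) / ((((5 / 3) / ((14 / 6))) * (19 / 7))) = -4753 / 2090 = -2.27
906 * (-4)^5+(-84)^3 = -1520448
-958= -958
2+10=12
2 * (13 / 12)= 13 / 6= 2.17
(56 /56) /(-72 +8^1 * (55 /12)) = -3 /106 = -0.03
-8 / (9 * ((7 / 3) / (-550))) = 209.52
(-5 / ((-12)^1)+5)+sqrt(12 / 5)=2 * sqrt(15) / 5+65 / 12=6.97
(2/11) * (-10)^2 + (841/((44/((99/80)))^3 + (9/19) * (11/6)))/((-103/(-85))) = 25673069026370/1410820728581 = 18.20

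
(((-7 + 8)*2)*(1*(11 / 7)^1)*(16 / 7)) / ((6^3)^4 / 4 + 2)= 16 / 1212071987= 0.00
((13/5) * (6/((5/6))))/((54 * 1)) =0.35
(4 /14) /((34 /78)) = 78 /119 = 0.66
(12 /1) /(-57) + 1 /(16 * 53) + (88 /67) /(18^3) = -0.21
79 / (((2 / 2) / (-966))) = -76314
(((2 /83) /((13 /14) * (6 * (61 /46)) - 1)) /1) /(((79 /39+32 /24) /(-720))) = -18083520 /22365761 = -0.81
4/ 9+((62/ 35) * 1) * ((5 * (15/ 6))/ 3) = 493/ 63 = 7.83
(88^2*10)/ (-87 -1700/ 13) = -1006720/ 2831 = -355.61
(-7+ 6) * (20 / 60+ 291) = -874 / 3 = -291.33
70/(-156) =-35/78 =-0.45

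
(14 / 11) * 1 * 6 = 84 / 11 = 7.64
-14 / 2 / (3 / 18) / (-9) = 14 / 3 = 4.67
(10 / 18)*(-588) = -980 / 3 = -326.67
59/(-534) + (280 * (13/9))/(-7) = -92737/1602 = -57.89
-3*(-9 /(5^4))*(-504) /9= -1512 /625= -2.42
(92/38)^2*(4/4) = 2116/361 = 5.86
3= 3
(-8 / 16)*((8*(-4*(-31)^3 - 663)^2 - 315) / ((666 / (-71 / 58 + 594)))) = -3862357953821033 / 77256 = -49994278163.78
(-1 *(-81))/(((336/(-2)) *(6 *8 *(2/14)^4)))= -3087/128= -24.12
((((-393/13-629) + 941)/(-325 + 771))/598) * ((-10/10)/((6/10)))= -6105/3467204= -0.00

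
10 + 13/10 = 113/10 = 11.30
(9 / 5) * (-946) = -8514 / 5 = -1702.80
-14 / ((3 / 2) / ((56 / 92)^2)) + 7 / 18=-29225 / 9522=-3.07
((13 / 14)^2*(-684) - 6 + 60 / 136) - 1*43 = -1063465 / 1666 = -638.33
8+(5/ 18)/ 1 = 149/ 18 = 8.28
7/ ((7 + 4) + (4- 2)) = 7/ 13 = 0.54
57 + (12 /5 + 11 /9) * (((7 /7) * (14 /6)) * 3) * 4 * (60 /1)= 18427 /3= 6142.33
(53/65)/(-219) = -53/14235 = -0.00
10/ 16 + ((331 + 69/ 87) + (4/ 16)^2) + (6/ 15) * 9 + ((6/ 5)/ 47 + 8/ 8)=36758053/ 109040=337.11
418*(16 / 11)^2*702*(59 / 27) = 14922752 / 11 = 1356613.82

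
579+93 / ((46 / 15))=28029 / 46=609.33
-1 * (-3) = 3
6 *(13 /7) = 78 /7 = 11.14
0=0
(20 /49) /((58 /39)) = 0.27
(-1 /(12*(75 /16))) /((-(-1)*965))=-0.00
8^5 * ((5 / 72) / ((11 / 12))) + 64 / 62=2540576 / 1023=2483.46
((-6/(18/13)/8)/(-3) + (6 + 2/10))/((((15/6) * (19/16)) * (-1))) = -2.15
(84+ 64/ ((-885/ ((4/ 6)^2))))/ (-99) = -668804/ 788535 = -0.85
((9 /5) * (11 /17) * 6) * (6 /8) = 891 /170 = 5.24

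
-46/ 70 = -23/ 35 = -0.66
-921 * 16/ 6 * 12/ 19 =-29472/ 19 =-1551.16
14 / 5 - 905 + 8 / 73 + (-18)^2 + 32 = -199323 / 365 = -546.09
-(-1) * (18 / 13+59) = 785 / 13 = 60.38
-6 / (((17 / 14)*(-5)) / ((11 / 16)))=231 / 340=0.68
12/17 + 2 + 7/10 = 579/170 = 3.41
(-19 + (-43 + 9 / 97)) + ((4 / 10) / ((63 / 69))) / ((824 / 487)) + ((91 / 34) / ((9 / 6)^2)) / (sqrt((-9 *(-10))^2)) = -118713162509 / 1926064980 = -61.64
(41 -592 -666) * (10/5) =-2434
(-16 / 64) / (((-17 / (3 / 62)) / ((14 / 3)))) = 7 / 2108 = 0.00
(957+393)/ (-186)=-225/ 31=-7.26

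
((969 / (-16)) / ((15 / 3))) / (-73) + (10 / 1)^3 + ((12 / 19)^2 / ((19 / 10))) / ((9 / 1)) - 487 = 513.19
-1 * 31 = -31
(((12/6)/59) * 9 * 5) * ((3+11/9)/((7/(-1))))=-380/413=-0.92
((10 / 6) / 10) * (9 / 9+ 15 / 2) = 17 / 12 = 1.42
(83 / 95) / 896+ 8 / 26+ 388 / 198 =248486981 / 109549440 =2.27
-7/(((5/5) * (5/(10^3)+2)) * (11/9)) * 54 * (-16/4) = 2721600/4411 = 617.00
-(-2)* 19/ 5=38/ 5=7.60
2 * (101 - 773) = -1344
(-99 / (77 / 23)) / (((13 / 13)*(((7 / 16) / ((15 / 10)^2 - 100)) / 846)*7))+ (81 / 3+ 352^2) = 316399141 / 343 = 922446.48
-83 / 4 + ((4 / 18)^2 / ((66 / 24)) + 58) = 37.27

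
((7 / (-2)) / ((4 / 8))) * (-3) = 21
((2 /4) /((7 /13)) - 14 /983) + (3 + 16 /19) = 1243703 /261478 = 4.76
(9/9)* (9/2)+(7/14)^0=11/2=5.50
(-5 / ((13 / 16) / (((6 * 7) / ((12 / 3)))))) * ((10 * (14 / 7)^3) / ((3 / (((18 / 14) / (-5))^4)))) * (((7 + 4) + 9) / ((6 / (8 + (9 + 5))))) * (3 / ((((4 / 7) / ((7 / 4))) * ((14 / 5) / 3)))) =-3464208 / 637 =-5438.32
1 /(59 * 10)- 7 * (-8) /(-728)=-577 /7670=-0.08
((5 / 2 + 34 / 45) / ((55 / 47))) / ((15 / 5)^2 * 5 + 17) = 13771 / 306900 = 0.04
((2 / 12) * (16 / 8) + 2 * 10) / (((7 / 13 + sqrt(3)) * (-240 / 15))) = 5551 / 21984 - 10309 * sqrt(3) / 21984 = -0.56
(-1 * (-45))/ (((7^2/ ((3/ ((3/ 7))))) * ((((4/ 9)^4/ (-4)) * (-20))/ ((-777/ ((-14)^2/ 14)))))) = -6554439/ 3584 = -1828.81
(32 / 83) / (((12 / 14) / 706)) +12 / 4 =79819 / 249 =320.56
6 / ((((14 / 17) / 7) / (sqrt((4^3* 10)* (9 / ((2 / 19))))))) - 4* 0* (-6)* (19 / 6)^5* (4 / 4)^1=11930.08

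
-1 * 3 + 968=965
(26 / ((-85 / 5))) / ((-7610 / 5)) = 13 / 12937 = 0.00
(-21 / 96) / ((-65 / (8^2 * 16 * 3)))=10.34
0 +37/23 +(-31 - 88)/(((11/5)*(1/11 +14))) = -1590/713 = -2.23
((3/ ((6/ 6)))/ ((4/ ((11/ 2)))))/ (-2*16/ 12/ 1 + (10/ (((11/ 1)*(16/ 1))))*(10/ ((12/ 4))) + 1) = -363/ 130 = -2.79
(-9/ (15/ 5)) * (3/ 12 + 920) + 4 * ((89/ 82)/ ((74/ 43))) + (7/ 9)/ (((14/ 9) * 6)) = -12552313/ 4551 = -2758.14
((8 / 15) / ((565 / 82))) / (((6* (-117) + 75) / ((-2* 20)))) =5248 / 1062765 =0.00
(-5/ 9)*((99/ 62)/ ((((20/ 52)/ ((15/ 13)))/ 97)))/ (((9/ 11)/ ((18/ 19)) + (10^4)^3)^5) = -41241940080/ 159762592000689883920001191617680001029124360000444394610000076759069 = -0.00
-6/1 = -6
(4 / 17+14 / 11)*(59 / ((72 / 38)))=52687 / 1122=46.96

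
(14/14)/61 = 1/61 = 0.02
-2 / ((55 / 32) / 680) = -8704 / 11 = -791.27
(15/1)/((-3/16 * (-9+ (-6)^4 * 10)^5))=-80/364348106517619589751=-0.00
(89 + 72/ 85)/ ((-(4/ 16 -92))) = 30548/ 31195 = 0.98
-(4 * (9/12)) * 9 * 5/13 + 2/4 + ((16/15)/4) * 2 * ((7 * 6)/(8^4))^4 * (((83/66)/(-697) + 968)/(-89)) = -9.88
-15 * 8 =-120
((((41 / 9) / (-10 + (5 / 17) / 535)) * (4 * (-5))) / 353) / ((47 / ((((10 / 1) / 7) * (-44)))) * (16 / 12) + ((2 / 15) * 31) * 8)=164073800 / 203851344033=0.00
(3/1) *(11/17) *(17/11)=3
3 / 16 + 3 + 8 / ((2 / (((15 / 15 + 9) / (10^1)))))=115 / 16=7.19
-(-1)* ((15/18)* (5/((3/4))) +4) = 86/9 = 9.56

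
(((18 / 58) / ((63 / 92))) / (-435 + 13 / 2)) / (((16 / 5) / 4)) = -0.00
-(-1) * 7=7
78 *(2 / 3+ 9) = 754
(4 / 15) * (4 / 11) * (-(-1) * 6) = 32 / 55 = 0.58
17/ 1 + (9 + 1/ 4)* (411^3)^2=178341598647676625/ 4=44585399661919156.25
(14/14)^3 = 1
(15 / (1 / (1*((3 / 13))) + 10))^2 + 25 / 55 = 31520 / 20339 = 1.55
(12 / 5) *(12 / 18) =8 / 5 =1.60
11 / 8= 1.38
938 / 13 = 72.15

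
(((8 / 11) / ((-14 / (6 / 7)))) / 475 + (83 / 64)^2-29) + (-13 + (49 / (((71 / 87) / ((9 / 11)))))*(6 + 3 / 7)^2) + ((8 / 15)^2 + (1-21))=1320209615866303 / 670105497600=1970.15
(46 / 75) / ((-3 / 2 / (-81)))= 828 / 25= 33.12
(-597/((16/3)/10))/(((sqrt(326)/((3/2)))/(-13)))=349245 *sqrt(326)/5216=1208.93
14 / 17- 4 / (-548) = 1935 / 2329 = 0.83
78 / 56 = 39 / 28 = 1.39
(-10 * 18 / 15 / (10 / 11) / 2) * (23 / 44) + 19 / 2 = 121 / 20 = 6.05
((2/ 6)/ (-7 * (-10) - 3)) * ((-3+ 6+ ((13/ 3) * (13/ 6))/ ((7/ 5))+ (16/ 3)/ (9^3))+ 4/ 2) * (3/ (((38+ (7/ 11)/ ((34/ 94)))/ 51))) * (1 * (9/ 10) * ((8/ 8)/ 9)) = 1140145171/ 50840678700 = 0.02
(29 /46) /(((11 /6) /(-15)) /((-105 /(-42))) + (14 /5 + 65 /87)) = 189225 /1049996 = 0.18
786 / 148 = 393 / 74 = 5.31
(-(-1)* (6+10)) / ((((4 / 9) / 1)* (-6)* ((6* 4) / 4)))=-1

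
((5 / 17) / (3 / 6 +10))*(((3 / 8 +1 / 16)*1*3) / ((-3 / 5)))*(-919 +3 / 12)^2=-112546875 / 2176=-51721.91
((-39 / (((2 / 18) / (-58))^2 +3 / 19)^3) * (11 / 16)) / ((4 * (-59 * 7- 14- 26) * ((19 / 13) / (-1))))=-212143454095914451539 / 82488615037860494761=-2.57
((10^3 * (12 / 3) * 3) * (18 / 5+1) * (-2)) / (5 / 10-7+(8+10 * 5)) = -220800 / 103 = -2143.69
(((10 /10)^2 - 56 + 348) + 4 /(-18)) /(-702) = -2635 /6318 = -0.42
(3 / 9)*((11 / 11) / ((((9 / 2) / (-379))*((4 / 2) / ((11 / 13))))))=-4169 / 351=-11.88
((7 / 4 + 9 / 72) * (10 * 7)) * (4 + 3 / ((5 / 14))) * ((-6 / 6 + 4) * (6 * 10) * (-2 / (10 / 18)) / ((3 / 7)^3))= -13397580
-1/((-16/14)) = 7/8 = 0.88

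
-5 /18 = -0.28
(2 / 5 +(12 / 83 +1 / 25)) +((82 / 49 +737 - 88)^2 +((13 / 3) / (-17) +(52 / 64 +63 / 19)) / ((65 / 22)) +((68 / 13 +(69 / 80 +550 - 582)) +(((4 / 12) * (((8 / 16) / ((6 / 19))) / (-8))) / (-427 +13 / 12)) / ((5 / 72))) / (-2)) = 228728919037941539513 / 540231183055200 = 423390.81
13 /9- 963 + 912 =-446 /9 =-49.56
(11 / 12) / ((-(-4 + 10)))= -0.15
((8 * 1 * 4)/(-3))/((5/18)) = -192/5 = -38.40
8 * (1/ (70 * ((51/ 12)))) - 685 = -407559/ 595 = -684.97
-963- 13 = -976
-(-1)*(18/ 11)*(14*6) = 1512/ 11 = 137.45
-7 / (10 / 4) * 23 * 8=-2576 / 5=-515.20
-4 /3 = -1.33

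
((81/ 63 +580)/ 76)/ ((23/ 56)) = 18.62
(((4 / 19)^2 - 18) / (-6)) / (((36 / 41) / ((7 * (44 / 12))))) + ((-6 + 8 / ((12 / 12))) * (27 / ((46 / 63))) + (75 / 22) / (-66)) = 13133009060 / 81377703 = 161.38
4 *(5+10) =60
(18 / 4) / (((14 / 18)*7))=81 / 98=0.83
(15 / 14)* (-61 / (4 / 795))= -727425 / 56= -12989.73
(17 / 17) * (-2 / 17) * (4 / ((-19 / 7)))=56 / 323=0.17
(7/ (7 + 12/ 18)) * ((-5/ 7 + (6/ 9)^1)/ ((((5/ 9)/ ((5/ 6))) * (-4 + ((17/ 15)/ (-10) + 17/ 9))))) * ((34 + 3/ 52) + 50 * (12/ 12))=2950425/ 1197196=2.46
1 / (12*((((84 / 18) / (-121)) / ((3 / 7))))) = -363 / 392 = -0.93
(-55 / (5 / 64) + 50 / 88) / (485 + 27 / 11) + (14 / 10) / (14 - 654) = -12399167 / 8579200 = -1.45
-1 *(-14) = 14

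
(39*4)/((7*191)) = 156/1337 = 0.12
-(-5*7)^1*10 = 350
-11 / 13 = -0.85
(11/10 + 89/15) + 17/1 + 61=85.03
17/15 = 1.13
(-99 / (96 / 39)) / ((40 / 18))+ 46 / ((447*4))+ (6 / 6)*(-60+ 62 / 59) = -1300030459 / 16878720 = -77.02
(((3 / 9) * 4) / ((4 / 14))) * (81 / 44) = 189 / 22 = 8.59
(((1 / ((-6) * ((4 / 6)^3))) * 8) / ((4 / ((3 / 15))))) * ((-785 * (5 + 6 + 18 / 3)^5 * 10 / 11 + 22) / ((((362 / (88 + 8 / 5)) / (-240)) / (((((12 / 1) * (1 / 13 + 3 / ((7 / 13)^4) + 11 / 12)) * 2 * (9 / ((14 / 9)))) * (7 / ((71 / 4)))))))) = -27202677468103.73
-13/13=-1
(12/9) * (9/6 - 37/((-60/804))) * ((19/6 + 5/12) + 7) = 631571/90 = 7017.46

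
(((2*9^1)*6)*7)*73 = 55188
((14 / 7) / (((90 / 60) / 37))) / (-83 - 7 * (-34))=148 / 465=0.32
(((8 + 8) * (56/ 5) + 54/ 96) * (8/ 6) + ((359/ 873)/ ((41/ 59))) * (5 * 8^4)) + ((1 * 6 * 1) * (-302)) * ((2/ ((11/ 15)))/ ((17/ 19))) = 915079494757/ 133865820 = 6835.80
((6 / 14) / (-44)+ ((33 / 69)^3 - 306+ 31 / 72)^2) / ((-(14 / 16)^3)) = -44108421224905639144 / 316691845014699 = -139278.68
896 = 896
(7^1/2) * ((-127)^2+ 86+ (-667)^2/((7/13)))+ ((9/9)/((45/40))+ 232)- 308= 26536103/9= 2948455.89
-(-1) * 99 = 99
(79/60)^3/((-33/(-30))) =493039/237600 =2.08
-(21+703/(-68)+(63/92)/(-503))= -4193227/393346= -10.66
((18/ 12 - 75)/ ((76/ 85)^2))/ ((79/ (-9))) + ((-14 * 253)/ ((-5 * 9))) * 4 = 13359970519/ 41067360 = 325.32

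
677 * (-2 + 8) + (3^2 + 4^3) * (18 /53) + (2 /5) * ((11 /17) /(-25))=460273834 /112625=4086.78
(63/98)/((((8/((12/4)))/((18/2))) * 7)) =243/784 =0.31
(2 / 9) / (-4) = -0.06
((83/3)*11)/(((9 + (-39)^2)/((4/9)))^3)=7304/979113612375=0.00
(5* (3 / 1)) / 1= 15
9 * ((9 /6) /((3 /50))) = 225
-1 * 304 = -304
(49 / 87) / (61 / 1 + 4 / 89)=4361 / 472671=0.01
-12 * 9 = -108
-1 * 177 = -177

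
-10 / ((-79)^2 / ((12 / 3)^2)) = -160 / 6241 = -0.03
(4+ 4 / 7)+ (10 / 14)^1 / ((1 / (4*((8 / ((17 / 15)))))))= 2944 / 119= 24.74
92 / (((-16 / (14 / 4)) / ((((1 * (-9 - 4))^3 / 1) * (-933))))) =-330017961 / 8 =-41252245.12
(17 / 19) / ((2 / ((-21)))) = -357 / 38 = -9.39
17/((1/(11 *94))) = 17578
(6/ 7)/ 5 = 6/ 35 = 0.17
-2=-2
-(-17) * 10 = 170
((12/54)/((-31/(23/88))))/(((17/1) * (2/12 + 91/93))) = -23/238986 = -0.00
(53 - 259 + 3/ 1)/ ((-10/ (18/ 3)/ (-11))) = -6699/ 5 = -1339.80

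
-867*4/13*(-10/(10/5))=17340/13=1333.85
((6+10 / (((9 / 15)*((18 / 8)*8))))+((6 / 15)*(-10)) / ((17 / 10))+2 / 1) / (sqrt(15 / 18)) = 3017*sqrt(30) / 2295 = 7.20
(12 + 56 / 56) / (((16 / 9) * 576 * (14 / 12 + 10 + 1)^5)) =3159 / 66338290976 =0.00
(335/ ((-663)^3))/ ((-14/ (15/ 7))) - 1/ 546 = -8717281/ 4760092701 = -0.00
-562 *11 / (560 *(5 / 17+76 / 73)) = -8.27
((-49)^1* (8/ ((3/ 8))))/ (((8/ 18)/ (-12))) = 28224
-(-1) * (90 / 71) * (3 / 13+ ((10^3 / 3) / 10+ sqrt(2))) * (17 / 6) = 125.63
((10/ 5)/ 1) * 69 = 138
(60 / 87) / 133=20 / 3857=0.01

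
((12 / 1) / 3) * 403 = 1612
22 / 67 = 0.33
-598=-598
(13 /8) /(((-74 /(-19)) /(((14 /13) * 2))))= 133 /148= 0.90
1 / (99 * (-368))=-1 / 36432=-0.00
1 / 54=0.02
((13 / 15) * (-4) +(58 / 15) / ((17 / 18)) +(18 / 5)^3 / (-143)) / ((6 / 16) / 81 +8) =2824128 / 75057125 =0.04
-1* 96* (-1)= 96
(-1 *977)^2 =954529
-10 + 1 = -9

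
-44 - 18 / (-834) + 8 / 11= -43.25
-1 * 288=-288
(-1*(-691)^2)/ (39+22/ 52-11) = -12414506/ 739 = -16799.06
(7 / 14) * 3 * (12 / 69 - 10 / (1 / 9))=-3099 / 23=-134.74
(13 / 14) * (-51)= -663 / 14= -47.36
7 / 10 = 0.70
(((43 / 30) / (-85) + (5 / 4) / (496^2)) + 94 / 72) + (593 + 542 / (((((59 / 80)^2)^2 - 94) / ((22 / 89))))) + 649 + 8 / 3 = 177797214732667843404043 / 142863448326336691200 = 1244.53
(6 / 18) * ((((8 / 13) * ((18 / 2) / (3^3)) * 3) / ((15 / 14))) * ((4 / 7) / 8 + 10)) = 1.93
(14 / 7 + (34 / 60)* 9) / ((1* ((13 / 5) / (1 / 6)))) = 71 / 156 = 0.46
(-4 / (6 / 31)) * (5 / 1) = -310 / 3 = -103.33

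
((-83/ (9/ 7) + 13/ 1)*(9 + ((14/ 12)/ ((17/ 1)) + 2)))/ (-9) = 261928/ 4131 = 63.41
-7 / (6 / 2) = -7 / 3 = -2.33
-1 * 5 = -5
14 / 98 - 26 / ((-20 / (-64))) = -2907 / 35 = -83.06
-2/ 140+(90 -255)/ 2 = -2888/ 35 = -82.51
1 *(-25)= -25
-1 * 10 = -10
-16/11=-1.45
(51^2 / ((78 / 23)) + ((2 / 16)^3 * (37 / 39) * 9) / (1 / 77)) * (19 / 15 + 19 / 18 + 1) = 39203063 / 15360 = 2552.28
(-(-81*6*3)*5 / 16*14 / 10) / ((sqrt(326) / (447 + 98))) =2781135*sqrt(326) / 2608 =19254.10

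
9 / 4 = 2.25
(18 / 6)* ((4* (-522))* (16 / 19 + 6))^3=-59998831805952000 / 6859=-8747460534473.25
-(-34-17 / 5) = 187 / 5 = 37.40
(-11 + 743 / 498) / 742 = -4735 / 369516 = -0.01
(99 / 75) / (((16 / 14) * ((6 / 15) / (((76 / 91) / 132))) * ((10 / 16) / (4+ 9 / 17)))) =1463 / 11050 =0.13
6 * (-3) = -18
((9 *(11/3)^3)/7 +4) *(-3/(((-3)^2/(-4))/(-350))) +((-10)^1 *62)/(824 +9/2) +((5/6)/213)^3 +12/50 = -2718980078020557091/86467933236600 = -31444.95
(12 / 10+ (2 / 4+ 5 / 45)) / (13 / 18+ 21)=163 / 1955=0.08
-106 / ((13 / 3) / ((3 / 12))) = -6.12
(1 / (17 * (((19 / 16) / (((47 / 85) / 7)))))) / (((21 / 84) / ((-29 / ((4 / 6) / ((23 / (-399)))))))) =1003168 / 25560605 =0.04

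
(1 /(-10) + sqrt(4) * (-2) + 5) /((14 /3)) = 0.19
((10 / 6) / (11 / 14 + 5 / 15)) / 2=35 / 47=0.74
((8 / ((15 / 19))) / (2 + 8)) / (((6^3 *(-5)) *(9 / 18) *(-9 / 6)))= 38 / 30375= 0.00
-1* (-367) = 367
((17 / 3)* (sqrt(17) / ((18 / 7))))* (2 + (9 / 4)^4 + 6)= 305.56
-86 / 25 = -3.44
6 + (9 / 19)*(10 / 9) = 124 / 19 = 6.53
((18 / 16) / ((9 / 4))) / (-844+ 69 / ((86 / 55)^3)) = -318028 / 525351389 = -0.00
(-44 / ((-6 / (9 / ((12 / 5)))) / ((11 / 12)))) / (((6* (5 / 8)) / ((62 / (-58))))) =-3751 / 522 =-7.19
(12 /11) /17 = 12 /187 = 0.06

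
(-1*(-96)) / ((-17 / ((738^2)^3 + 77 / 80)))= -77549572544756152782 / 85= -912347912291248856.26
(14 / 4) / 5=7 / 10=0.70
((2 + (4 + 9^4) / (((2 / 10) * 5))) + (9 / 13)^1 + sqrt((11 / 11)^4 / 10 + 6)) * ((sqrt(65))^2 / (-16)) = -106725 / 4- 13 * sqrt(610) / 32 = -26691.28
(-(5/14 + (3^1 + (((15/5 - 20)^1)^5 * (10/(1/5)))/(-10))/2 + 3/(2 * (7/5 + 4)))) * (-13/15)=2907158956/945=3076358.68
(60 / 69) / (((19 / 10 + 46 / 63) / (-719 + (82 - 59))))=-8769600 / 38111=-230.11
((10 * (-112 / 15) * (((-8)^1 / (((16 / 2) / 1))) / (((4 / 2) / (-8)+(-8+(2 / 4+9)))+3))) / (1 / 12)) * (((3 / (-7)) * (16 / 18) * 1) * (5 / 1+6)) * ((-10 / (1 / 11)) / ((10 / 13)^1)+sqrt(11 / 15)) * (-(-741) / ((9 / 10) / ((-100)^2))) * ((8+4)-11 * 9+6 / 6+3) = -13208810700800000 / 153+18473861120000 * sqrt(165) / 459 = -85815100347903.36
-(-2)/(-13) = -2/13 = -0.15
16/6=8/3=2.67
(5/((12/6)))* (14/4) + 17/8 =87/8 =10.88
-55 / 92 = -0.60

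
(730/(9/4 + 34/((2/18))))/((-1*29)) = -2920/35757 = -0.08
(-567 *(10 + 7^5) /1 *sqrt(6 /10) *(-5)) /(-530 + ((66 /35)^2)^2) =-14308818024375 *sqrt(15) /776356514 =-71381.91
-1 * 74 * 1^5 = -74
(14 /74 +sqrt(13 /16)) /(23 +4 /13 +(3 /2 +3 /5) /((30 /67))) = 9100 /1346689 +325 * sqrt(13) /36397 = 0.04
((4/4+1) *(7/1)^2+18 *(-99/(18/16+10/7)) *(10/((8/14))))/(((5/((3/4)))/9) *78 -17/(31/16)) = -21969297/88868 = -247.21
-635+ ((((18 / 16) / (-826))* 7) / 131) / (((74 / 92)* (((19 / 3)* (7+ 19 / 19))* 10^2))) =-22081691168621 / 34774316800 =-635.00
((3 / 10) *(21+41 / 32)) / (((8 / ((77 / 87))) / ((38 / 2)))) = 1043119 / 74240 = 14.05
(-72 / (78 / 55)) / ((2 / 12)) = -3960 / 13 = -304.62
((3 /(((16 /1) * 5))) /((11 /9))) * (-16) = -27 /55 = -0.49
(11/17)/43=11/731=0.02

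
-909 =-909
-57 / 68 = -0.84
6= 6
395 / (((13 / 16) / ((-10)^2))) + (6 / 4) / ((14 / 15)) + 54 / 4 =17701499 / 364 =48630.49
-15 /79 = -0.19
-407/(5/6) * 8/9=-6512/15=-434.13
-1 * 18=-18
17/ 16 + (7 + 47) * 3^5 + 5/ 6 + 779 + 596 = 695947/ 48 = 14498.90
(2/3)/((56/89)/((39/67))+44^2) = 0.00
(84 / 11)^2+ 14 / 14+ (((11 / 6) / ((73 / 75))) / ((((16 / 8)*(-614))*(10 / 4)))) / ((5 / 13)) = 59.31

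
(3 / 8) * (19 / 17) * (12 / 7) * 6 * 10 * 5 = 25650 / 119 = 215.55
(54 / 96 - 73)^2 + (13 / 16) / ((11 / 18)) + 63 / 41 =606150643 / 115456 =5250.06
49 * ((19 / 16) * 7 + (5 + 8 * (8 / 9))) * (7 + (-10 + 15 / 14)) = -61761 / 32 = -1930.03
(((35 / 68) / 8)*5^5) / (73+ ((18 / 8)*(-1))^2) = 109375 / 42466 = 2.58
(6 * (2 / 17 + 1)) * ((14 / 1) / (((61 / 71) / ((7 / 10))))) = 396606 / 5185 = 76.49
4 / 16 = 1 / 4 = 0.25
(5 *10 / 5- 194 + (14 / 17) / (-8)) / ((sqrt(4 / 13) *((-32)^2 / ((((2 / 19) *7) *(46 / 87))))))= -671853 *sqrt(13) / 19183616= -0.13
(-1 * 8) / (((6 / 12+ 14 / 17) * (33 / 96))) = -8704 / 495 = -17.58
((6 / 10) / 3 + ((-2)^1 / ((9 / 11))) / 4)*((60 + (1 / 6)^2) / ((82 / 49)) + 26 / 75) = -98893933 / 6642000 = -14.89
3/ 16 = 0.19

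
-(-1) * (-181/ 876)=-181/ 876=-0.21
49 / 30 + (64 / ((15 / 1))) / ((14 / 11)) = 349 / 70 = 4.99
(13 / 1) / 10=13 / 10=1.30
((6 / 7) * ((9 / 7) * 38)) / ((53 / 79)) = 162108 / 2597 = 62.42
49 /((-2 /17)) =-833 /2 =-416.50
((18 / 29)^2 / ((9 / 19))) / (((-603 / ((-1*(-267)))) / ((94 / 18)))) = -317908 / 169041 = -1.88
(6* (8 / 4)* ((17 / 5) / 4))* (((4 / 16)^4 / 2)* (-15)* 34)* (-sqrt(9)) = 30.48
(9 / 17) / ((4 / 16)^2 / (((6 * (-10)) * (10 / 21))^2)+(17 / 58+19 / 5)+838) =0.00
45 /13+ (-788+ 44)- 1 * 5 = -9692 /13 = -745.54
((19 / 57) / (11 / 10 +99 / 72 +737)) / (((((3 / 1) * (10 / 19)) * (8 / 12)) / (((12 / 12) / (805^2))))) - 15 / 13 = -862556915881 / 747549327525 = -1.15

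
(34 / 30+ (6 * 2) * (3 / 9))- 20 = -223 / 15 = -14.87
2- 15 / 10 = 1 / 2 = 0.50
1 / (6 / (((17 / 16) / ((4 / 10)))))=85 / 192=0.44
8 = 8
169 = 169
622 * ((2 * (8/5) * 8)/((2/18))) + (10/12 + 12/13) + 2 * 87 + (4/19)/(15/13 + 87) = 203075130913/1415310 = 143484.56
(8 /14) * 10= 40 /7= 5.71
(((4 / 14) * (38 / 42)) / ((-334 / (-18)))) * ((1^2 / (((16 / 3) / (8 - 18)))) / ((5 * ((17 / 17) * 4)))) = -171 / 130928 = -0.00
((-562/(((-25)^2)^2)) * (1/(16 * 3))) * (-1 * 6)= 281/1562500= 0.00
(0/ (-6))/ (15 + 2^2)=0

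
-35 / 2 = -17.50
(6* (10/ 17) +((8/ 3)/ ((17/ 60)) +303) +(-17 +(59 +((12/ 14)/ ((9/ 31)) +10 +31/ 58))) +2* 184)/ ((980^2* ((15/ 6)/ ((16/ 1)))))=0.00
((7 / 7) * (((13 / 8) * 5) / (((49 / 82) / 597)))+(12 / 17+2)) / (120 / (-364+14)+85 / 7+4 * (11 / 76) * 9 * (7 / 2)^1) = 2570329595 / 9507862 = 270.34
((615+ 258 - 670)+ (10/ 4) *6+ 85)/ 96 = 101/ 32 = 3.16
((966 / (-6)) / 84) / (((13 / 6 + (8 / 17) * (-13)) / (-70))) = -13685 / 403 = -33.96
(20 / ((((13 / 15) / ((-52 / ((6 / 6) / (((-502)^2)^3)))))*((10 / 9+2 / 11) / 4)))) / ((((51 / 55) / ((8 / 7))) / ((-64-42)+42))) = 557699379054227638272000 / 119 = 4686549403817038977075.63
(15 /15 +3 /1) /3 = 1.33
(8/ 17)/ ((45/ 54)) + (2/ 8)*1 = 277/ 340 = 0.81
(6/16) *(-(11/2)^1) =-33/16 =-2.06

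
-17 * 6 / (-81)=34 / 27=1.26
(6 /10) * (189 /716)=567 /3580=0.16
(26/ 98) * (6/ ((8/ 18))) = 351/ 98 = 3.58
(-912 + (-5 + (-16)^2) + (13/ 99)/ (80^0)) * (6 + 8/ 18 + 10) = -9683048/ 891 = -10867.62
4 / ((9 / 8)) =32 / 9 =3.56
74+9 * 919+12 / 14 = 58421 / 7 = 8345.86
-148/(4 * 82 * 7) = -37/574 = -0.06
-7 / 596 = -0.01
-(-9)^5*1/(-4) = -59049/4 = -14762.25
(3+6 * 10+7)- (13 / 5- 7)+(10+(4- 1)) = 437 / 5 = 87.40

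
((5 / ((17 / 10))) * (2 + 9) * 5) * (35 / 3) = 96250 / 51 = 1887.25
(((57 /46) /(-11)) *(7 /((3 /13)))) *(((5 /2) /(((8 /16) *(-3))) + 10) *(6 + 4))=-216125 /759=-284.75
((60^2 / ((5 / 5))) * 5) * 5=90000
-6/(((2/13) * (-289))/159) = 6201/289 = 21.46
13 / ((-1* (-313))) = 13 / 313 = 0.04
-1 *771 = -771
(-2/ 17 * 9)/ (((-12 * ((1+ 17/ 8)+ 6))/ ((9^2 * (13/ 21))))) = 0.48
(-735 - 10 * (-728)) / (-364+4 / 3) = -18.05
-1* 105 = -105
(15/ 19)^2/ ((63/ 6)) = 150/ 2527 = 0.06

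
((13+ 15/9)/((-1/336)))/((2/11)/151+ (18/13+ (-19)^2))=-106410304/7824997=-13.60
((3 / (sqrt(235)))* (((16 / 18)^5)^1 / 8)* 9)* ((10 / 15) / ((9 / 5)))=8192* sqrt(235) / 2775303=0.05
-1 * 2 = -2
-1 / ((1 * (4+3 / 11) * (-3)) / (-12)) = -44 / 47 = -0.94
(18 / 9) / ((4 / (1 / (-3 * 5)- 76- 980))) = -15841 / 30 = -528.03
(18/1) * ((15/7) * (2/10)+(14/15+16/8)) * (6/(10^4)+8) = 42363177/87500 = 484.15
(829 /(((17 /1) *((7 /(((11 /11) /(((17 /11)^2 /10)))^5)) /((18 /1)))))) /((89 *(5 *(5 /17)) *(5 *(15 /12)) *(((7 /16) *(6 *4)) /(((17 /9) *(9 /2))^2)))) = 41284079988919680 /30421278200201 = 1357.08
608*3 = 1824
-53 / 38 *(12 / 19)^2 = -3816 / 6859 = -0.56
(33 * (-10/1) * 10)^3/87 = -11979000000/29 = -413068965.52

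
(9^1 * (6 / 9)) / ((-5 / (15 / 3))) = -6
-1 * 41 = -41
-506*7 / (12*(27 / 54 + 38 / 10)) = -8855 / 129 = -68.64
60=60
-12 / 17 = -0.71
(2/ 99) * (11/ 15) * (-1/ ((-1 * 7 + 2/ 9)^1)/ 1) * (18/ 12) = 1/ 305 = 0.00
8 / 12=2 / 3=0.67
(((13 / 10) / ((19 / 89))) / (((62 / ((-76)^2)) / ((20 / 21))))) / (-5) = -351728 / 3255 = -108.06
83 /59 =1.41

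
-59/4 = -14.75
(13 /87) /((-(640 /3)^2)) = -39 /11878400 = -0.00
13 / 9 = 1.44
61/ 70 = 0.87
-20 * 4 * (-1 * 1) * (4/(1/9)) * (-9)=-25920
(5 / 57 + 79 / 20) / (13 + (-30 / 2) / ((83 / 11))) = 382049 / 1041960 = 0.37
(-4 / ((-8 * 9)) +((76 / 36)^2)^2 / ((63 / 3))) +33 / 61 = 25926557 / 16809282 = 1.54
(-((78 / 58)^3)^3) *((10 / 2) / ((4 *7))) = -1043641805793795 / 406200087324332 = -2.57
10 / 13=0.77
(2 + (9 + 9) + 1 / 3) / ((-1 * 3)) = -6.78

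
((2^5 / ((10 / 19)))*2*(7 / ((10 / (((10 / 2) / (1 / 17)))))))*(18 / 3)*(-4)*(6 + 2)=-6945792 / 5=-1389158.40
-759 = -759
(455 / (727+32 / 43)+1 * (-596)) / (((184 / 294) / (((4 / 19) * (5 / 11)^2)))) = -2074822925 / 50141817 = -41.38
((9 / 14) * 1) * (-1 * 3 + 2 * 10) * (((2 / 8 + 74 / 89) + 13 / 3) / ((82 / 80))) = 1474665 / 25543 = 57.73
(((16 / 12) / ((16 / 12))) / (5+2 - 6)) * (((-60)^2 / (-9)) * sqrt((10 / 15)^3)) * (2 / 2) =-800 * sqrt(6) / 9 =-217.73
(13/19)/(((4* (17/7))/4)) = 91/323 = 0.28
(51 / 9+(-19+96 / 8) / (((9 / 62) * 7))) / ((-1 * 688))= 11 / 6192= 0.00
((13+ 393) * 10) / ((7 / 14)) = 8120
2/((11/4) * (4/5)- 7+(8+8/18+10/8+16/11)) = 0.32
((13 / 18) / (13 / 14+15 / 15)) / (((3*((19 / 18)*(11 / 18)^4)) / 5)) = 1179360 / 278179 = 4.24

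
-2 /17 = -0.12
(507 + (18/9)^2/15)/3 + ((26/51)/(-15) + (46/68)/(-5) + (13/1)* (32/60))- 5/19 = 113431/646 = 175.59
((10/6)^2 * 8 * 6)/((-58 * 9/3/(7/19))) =-0.28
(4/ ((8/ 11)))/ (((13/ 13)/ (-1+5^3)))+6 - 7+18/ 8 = 2733/ 4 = 683.25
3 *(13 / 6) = 13 / 2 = 6.50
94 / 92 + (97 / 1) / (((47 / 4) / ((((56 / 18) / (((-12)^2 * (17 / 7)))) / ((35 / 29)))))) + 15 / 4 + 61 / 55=389154115 / 65495628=5.94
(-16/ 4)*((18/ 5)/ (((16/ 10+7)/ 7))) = -504/ 43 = -11.72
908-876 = 32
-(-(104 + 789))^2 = -797449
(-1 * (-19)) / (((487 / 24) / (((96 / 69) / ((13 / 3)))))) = 43776 / 145613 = 0.30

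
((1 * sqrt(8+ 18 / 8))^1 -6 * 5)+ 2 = -28+ sqrt(41) / 2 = -24.80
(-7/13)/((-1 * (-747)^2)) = 7/7254117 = 0.00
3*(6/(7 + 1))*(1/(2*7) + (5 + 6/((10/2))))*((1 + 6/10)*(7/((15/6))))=7902/125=63.22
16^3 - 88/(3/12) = 3744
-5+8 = 3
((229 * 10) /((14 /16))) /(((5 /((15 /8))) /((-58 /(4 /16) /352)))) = -99615 /154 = -646.85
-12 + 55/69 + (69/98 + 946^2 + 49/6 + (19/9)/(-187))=1697419423858/1896741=894913.66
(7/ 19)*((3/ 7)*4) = 12/ 19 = 0.63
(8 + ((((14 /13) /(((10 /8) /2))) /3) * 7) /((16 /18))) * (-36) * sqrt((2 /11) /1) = -192.23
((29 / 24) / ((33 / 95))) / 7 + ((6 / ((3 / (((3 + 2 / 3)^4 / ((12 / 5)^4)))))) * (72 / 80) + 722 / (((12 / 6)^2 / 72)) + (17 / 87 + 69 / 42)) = 5420900987813 / 416731392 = 13008.14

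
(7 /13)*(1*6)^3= 1512 /13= 116.31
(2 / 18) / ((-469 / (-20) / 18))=40 / 469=0.09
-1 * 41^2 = -1681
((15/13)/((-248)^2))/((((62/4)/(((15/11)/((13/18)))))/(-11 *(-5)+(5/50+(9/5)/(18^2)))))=34335/272647232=0.00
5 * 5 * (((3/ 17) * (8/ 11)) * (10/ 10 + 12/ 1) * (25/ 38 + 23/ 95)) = 7020/ 187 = 37.54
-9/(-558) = 1/62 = 0.02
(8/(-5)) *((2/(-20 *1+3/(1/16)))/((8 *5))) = -1/350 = -0.00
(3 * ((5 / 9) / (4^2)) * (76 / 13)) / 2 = 95 / 312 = 0.30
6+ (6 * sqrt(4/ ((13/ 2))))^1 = 12 * sqrt(26)/ 13+ 6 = 10.71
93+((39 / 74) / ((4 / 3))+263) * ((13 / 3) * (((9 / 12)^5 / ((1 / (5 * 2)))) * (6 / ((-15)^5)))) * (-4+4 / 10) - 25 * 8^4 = -2422627935619 / 23680000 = -102306.92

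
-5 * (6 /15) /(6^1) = -1 /3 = -0.33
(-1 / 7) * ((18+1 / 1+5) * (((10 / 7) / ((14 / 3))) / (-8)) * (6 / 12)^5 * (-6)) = -135 / 5488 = -0.02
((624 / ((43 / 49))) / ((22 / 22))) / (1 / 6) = 183456 / 43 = 4266.42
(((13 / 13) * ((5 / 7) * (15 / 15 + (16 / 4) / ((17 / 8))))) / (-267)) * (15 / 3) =-175 / 4539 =-0.04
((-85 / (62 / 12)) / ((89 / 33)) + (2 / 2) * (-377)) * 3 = -3170919 / 2759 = -1149.30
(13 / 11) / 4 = 13 / 44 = 0.30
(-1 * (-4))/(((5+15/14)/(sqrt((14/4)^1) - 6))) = -336/85+28 * sqrt(14)/85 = -2.72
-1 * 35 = -35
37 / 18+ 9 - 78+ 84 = 307 / 18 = 17.06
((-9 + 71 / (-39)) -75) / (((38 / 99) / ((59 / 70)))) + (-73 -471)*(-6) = 106352511 / 34580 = 3075.55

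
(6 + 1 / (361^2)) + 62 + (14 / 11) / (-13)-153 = -85.10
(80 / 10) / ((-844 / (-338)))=676 / 211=3.20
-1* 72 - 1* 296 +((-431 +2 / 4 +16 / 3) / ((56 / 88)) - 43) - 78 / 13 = -45575 / 42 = -1085.12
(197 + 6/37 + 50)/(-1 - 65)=-9145/2442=-3.74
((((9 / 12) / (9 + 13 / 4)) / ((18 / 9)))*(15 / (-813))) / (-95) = 3 / 504602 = 0.00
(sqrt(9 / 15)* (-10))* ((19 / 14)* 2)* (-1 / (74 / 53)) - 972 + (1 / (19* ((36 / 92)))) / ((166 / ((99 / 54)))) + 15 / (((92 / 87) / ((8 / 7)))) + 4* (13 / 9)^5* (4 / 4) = -55809723454937 / 59969455812 + 1007* sqrt(15) / 259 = -915.58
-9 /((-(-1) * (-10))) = 9 /10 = 0.90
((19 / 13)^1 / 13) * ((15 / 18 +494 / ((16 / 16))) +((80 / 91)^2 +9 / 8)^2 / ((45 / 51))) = 624047053400803 / 11125601672640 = 56.09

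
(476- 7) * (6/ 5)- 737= -871/ 5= -174.20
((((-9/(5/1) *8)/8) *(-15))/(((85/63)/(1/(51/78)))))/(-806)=-1701/44795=-0.04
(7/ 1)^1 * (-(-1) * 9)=63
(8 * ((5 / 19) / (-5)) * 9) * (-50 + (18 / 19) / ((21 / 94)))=173.40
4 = 4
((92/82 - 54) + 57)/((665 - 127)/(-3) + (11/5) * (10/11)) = -507/21812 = -0.02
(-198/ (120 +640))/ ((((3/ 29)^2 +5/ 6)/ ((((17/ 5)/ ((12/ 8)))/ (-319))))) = 4437/ 2023025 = 0.00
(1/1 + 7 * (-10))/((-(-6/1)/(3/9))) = -23/6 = -3.83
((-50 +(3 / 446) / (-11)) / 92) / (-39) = 245303 / 17602728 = 0.01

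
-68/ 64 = -17/ 16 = -1.06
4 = 4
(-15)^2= 225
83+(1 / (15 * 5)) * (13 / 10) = 62263 / 750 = 83.02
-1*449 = -449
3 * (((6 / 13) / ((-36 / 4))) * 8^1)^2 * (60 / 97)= 5120 / 16393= 0.31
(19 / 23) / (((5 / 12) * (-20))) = -57 / 575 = -0.10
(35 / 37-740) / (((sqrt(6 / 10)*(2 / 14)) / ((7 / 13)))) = -3596.28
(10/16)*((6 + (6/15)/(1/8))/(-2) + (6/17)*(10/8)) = -707/272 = -2.60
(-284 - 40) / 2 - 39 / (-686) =-111093 / 686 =-161.94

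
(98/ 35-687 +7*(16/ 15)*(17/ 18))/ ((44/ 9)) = -18283/ 132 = -138.51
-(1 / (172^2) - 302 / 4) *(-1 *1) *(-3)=6700773 / 29584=226.50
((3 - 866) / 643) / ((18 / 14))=-6041 / 5787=-1.04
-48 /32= -3 /2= -1.50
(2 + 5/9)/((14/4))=46/63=0.73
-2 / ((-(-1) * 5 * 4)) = -1 / 10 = -0.10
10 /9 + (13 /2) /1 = 137 /18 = 7.61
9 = 9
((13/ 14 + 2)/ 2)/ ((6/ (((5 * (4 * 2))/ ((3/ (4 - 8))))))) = -820/ 63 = -13.02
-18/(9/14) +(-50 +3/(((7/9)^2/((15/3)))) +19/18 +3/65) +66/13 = -2695969/57330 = -47.03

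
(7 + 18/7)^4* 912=18377822352/2401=7654236.71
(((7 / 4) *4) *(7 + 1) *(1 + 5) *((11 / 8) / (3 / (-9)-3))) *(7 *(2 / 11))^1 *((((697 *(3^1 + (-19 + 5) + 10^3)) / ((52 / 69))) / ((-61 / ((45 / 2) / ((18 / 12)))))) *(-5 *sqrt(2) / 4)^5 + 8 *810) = -196647317409375 *sqrt(2) / 406016-1143072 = -686094658.35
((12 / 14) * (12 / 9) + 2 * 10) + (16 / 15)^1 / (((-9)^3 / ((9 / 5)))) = 898988 / 42525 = 21.14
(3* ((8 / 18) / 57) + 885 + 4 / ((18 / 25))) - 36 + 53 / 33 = 856.19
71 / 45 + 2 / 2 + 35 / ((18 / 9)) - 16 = 367 / 90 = 4.08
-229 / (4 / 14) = -1603 / 2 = -801.50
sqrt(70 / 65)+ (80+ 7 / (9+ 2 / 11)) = sqrt(182) / 13+ 8157 / 101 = 81.80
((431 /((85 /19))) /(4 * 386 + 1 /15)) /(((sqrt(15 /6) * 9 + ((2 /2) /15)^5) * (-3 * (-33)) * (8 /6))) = -327290625 /106473841060252994438 + 2236826865234375 * sqrt(10) /212947682120505988876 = 0.00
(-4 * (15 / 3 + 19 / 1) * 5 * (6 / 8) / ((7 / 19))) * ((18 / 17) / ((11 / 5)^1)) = -615600 / 1309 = -470.28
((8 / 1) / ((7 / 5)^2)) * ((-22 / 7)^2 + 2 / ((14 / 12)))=113600 / 2401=47.31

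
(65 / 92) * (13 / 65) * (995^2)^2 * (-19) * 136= -8231295506248750 / 23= -357882413315163.04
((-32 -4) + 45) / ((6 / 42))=63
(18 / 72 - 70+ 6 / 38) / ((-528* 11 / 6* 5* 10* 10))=5289 / 36784000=0.00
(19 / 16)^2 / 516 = 361 / 132096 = 0.00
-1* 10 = -10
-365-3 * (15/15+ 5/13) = -4799/13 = -369.15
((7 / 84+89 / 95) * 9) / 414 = 1163 / 52440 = 0.02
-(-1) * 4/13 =0.31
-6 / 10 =-3 / 5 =-0.60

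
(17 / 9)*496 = 8432 / 9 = 936.89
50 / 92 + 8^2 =2969 / 46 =64.54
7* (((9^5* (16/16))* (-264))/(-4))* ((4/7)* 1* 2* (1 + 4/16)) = 38972340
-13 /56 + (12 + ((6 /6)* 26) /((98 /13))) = 5965 /392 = 15.22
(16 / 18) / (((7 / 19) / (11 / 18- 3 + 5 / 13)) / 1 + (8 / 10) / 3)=25460 / 2373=10.73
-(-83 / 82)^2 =-6889 / 6724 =-1.02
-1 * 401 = -401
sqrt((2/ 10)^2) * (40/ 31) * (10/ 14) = 40/ 217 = 0.18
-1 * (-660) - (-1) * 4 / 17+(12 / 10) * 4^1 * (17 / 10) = 284068 / 425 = 668.40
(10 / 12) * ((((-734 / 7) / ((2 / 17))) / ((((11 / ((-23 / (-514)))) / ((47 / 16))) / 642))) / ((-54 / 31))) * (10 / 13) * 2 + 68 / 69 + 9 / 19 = 244474466023079 / 48566005488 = 5033.86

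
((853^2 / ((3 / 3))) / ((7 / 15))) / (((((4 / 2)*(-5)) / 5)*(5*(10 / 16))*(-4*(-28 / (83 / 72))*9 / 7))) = -60391547 / 30240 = -1997.07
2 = 2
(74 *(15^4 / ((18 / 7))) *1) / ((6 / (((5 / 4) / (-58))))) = -2428125 / 464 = -5233.03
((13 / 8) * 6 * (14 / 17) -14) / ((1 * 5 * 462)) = -0.00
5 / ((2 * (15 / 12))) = 2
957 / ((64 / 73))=69861 / 64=1091.58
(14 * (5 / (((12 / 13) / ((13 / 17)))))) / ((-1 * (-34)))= 5915 / 3468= 1.71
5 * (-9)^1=-45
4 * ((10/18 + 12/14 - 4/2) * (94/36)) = -3478/567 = -6.13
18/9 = 2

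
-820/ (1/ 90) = -73800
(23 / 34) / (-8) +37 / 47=8983 / 12784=0.70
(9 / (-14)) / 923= -9 / 12922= -0.00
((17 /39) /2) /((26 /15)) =85 /676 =0.13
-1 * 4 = -4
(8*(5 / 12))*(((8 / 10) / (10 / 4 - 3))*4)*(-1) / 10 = 32 / 15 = 2.13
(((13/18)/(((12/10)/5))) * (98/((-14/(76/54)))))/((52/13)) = -43225/5832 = -7.41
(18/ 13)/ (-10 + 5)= -18/ 65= -0.28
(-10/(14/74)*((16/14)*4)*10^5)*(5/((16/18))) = -6660000000/49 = -135918367.35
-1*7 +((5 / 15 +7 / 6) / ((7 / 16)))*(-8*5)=-1009 / 7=-144.14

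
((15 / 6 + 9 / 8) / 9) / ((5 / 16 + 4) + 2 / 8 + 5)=58 / 1377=0.04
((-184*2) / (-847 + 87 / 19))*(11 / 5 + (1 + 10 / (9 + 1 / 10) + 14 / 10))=9065128 / 3641365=2.49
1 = 1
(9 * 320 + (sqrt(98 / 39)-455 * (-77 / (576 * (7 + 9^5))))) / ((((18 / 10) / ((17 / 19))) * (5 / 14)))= 1666 * sqrt(78) / 6669 + 11658055425485 / 2908389888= 4010.63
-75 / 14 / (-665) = 15 / 1862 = 0.01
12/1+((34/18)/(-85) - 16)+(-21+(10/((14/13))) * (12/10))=-4372/315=-13.88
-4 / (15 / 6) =-8 / 5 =-1.60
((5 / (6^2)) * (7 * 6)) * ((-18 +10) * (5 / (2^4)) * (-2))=175 / 6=29.17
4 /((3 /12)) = 16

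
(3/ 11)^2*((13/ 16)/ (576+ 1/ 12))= 351/ 3345892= 0.00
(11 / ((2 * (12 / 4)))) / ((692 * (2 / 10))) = 55 / 4152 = 0.01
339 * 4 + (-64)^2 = 5452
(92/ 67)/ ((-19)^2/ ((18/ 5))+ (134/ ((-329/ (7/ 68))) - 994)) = -330786/ 215306443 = -0.00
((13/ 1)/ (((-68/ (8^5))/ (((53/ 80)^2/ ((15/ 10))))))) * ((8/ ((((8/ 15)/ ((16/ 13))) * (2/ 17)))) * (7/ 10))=-5033728/ 25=-201349.12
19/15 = 1.27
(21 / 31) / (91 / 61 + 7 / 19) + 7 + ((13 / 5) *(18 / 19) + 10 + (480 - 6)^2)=203812597127 / 907060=224695.83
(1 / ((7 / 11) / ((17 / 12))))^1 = 187 / 84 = 2.23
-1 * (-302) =302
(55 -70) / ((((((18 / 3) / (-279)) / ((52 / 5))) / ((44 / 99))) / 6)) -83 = 19261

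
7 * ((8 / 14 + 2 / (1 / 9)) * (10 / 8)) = 325 / 2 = 162.50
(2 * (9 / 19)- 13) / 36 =-229 / 684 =-0.33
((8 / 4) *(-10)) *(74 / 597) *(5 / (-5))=1480 / 597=2.48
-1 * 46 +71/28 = -1217/28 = -43.46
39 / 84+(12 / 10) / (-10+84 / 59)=0.32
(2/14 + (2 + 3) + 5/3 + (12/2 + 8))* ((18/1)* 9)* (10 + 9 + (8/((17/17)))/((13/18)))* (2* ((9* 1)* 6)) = 10950509.27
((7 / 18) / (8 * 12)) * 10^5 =21875 / 54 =405.09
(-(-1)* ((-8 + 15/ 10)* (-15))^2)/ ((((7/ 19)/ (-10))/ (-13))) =46960875/ 14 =3354348.21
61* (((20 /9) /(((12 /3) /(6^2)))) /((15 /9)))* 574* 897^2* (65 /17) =21974612030280 /17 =1292624237075.29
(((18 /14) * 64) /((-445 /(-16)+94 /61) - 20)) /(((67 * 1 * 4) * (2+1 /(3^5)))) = 11384064 /695030329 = 0.02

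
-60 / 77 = -0.78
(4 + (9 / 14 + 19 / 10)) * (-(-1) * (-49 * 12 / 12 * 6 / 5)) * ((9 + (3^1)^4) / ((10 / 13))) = -1125306 / 25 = -45012.24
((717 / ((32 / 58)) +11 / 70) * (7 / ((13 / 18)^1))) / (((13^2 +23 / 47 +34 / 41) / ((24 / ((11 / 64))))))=605903095152 / 58666465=10327.93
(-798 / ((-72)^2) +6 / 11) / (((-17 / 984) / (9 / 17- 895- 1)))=2322436103 / 114444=20293.21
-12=-12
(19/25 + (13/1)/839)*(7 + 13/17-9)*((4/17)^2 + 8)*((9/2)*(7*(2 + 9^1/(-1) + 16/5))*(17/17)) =475934506488/515250875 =923.69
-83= -83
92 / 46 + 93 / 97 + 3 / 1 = 578 / 97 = 5.96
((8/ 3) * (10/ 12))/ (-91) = -20/ 819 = -0.02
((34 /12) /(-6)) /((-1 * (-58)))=-17 /2088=-0.01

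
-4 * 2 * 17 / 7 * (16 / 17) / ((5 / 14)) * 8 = -2048 / 5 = -409.60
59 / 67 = 0.88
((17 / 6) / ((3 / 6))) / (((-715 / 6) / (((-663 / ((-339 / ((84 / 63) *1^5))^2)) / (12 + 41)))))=9248 / 1004984145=0.00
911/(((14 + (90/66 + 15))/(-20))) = -100210/167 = -600.06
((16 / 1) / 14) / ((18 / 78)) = 104 / 21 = 4.95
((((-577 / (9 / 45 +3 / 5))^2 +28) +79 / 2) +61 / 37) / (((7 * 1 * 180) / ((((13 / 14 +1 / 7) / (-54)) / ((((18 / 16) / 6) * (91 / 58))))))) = -8932007569 / 320726952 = -27.85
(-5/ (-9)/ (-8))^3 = -125/ 373248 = -0.00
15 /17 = 0.88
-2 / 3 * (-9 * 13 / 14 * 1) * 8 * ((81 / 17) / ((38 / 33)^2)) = 6880302 / 42959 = 160.16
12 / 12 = 1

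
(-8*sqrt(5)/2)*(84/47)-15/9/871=-336*sqrt(5)/47-5/2613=-15.99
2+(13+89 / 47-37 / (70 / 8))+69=134339 / 1645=81.67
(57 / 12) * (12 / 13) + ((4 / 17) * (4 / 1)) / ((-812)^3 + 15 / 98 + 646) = 50841390061165 / 11595404755441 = 4.38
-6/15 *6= -12/5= -2.40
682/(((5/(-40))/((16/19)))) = -87296/19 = -4594.53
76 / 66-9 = -259 / 33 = -7.85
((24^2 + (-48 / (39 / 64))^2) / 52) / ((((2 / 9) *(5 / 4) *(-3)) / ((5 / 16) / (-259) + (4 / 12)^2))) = -29357038 / 1707069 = -17.20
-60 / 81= -20 / 27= -0.74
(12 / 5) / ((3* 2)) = 2 / 5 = 0.40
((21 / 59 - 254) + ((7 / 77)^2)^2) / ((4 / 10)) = -547756265 / 863819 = -634.11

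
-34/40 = -17/20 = -0.85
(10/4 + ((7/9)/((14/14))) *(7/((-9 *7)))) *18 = 391/9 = 43.44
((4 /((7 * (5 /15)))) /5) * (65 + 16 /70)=22.36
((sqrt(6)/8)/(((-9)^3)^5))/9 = -sqrt(6)/14824161510814728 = -0.00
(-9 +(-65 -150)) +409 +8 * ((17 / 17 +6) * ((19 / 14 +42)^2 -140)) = 683313 / 7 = 97616.14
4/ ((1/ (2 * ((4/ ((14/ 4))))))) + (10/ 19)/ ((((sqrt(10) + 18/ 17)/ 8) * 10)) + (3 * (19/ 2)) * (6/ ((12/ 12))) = 1156 * sqrt(10)/ 24377 + 30730829/ 170639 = 180.24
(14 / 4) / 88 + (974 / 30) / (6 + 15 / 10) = 172999 / 39600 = 4.37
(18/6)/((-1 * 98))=-3/98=-0.03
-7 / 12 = -0.58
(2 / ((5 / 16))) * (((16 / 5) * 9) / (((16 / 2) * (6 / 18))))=69.12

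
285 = 285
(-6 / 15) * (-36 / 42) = 12 / 35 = 0.34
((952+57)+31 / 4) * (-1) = -4067 / 4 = -1016.75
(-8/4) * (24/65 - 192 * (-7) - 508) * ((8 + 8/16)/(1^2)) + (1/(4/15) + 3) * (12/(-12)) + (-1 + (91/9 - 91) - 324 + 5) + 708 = -32567923/2340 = -13917.92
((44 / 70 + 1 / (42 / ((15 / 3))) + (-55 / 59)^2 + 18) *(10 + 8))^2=1850706719665281 / 14843767225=124679.04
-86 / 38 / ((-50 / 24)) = 516 / 475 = 1.09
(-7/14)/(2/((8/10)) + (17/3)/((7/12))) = -7/171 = -0.04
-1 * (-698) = 698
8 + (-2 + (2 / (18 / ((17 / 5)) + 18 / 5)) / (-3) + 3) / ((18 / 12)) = 14657 / 1701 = 8.62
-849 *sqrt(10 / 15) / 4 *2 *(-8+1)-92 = -92+1981 *sqrt(6) / 2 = 2334.22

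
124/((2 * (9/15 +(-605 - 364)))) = -155/2421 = -0.06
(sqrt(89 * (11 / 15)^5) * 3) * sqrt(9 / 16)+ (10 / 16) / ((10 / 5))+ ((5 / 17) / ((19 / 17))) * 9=815 / 304+ 121 * sqrt(14685) / 1500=12.46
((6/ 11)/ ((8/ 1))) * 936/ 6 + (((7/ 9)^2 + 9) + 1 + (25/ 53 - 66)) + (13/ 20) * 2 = -20299751/ 472230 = -42.99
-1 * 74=-74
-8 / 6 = -4 / 3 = -1.33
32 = 32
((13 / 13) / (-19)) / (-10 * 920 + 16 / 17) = 17 / 2971296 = 0.00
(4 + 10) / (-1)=-14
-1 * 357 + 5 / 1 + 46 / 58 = -10185 / 29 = -351.21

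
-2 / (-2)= 1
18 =18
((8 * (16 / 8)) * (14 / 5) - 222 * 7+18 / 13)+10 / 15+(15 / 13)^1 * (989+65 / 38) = -2697397 / 7410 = -364.02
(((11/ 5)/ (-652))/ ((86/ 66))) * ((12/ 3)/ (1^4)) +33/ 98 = 1120911/ 3434410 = 0.33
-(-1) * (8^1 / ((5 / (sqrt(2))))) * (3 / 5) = 24 * sqrt(2) / 25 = 1.36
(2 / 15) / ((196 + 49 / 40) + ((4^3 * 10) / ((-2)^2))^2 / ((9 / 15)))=16 / 5143667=0.00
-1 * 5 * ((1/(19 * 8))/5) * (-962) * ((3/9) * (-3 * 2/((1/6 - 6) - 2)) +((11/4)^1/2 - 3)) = -247715/28576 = -8.67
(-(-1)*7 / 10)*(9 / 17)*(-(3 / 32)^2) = -567 / 174080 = -0.00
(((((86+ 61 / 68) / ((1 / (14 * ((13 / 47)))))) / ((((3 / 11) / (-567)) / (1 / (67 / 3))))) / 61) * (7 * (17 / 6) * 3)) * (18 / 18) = -23476273821 / 768356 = -30553.90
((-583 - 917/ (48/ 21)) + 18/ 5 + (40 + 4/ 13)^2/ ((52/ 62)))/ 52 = 18.40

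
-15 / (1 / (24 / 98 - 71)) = 52005 / 49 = 1061.33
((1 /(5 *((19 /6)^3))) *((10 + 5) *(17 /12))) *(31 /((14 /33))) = 469557 /48013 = 9.78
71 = 71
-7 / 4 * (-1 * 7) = 12.25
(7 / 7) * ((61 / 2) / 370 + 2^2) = 3021 / 740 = 4.08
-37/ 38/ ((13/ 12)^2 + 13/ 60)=-13320/ 19019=-0.70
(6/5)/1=6/5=1.20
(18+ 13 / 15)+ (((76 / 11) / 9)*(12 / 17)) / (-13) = 686453 / 36465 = 18.82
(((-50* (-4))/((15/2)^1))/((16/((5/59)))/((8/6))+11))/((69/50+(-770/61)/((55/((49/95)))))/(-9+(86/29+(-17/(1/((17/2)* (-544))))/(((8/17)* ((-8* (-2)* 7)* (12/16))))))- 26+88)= 27987056810000/9929769737711061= 0.00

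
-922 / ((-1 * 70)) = 461 / 35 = 13.17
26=26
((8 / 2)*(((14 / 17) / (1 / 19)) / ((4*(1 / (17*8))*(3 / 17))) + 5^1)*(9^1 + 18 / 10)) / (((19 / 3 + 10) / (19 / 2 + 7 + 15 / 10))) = 35221392 / 245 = 143760.78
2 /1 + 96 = 98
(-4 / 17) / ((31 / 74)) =-296 / 527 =-0.56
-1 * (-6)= 6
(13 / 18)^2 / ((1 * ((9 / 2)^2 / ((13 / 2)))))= 2197 / 13122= 0.17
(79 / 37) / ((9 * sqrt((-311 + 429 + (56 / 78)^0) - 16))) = 79 * sqrt(103) / 34299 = 0.02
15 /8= 1.88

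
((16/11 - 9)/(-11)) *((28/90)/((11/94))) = 109228/59895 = 1.82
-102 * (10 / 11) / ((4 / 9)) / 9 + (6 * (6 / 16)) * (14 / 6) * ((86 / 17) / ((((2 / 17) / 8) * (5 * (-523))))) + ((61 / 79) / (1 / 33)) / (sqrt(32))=-686691 / 28765 + 2013 * sqrt(2) / 632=-19.37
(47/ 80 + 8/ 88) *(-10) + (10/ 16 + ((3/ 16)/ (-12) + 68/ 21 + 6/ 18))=-12829/ 4928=-2.60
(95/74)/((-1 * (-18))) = 95/1332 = 0.07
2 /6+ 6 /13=31 /39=0.79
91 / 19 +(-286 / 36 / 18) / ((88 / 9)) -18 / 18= 20489 / 5472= 3.74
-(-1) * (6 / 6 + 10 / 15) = 1.67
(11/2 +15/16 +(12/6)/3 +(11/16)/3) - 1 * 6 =4/3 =1.33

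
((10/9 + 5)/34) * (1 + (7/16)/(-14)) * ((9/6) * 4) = 1705/1632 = 1.04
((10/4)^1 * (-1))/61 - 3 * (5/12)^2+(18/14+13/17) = 518677/348432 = 1.49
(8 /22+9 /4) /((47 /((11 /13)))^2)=0.00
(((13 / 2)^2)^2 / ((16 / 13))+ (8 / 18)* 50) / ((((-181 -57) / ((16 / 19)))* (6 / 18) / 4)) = -484691 / 7752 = -62.52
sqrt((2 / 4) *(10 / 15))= sqrt(3) / 3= 0.58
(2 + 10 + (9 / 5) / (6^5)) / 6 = 51841 / 25920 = 2.00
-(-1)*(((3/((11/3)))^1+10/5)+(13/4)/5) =763/220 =3.47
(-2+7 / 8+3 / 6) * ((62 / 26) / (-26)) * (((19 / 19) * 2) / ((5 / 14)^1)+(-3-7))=-341 / 1352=-0.25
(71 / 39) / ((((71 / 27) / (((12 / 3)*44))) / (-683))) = -1081872 / 13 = -83220.92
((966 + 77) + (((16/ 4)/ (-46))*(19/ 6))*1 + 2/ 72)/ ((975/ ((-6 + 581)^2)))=496454425/ 1404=353600.02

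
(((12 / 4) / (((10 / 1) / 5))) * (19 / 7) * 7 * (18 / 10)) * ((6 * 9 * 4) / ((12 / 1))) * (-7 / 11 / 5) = -32319 / 275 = -117.52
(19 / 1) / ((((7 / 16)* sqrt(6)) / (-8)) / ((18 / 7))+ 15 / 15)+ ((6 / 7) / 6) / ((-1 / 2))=357504* sqrt(6) / 882335+ 115905218 / 6176345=19.76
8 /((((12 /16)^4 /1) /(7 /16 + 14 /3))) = 31360 /243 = 129.05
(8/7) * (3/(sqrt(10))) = 12 * sqrt(10)/35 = 1.08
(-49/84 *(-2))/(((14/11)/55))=605/12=50.42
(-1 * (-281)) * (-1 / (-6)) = 281 / 6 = 46.83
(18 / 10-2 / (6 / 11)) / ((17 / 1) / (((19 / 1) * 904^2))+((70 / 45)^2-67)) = 11738490624 / 406111398235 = 0.03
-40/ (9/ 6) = -80/ 3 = -26.67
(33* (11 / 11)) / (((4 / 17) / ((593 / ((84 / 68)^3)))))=544807483 / 12348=44121.11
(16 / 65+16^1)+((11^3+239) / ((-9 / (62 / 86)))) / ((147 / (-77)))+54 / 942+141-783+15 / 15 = -46346401706 / 82936035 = -558.82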